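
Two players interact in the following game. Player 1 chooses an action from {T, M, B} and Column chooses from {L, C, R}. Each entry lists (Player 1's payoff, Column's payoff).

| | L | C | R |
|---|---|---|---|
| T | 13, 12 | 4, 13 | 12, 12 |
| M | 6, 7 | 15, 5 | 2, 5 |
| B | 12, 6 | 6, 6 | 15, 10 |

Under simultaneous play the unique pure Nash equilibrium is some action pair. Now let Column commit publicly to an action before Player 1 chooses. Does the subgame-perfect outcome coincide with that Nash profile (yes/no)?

Solve by backward induction (Column leads).
- L: Player 1 compares 13, 6, 12 and picks T; Column would get 12.
- C: Player 1 compares 4, 15, 6 and picks M; Column would get 5.
- R: Player 1 compares 12, 2, 15 and picks B; Column would get 10.
Column's induced payoffs are 12, 5, 10, so Column commits to L. Subgame-perfect outcome: (T, L) with payoffs (13, 12).
Now find the simultaneous Nash equilibrium.
Player 1's best replies: L→T; C→M; R→B.
Column's best replies: T→C; M→L; B→R.
The unique mutual best reply is (B, R), giving (15, 10).
Sequential outcome (T, L) differs from the Nash profile (B, R).

no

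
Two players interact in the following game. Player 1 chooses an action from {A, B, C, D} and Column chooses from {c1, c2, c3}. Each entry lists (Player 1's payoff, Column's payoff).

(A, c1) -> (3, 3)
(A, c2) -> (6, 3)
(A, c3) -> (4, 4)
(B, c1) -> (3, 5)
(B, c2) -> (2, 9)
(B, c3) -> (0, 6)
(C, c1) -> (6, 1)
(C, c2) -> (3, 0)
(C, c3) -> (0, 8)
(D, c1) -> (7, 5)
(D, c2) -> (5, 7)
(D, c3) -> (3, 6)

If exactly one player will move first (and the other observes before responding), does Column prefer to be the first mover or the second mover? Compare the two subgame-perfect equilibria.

If Player 1 leads: Column's best replies are A→c3, B→c2, C→c3, D→c2; Player 1's induced payoffs 4, 2, 0, 5; outcome (D, c2), payoffs (5, 7).
If Column leads: Player 1's best replies are c1→D, c2→A, c3→A; Column's induced payoffs 5, 3, 4; outcome (D, c1), payoffs (7, 5).
Column gets 5 moving first and 7 moving second, so Column prefers to move second.

second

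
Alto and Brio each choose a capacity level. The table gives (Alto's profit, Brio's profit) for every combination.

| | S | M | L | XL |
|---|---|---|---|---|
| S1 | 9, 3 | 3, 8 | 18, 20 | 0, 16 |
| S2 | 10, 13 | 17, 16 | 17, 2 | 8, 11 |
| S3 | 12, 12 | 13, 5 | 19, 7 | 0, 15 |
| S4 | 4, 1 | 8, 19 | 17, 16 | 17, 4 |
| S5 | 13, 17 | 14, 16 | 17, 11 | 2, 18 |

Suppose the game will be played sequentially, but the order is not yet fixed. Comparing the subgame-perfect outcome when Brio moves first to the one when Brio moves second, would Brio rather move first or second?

second

If Alto leads: Brio's best replies are S1→L, S2→M, S3→XL, S4→M, S5→XL; Alto's induced payoffs 18, 17, 0, 8, 2; outcome (S1, L), payoffs (18, 20).
If Brio leads: Alto's best replies are S→S5, M→S2, L→S3, XL→S4; Brio's induced payoffs 17, 16, 7, 4; outcome (S5, S), payoffs (13, 17).
Brio gets 17 moving first and 20 moving second, so Brio prefers to move second.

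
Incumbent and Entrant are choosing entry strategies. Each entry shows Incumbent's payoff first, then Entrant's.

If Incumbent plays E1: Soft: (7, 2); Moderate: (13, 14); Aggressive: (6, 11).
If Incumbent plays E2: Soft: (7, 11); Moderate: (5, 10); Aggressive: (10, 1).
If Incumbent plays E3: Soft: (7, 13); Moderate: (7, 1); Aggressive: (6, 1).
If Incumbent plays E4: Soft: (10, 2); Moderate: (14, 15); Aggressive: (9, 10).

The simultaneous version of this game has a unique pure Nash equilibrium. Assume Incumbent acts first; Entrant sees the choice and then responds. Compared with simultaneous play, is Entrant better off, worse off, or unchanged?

unchanged

Backward induction with Incumbent moving first.
- E1: Entrant compares 2, 14, 11 and picks Moderate; Incumbent would get 13.
- E2: Entrant compares 11, 10, 1 and picks Soft; Incumbent would get 7.
- E3: Entrant compares 13, 1, 1 and picks Soft; Incumbent would get 7.
- E4: Entrant compares 2, 15, 10 and picks Moderate; Incumbent would get 14.
Among 13, 7, 7, 14, the best is 14 at E4. Subgame-perfect outcome: (E4, Moderate) with payoffs (14, 15).
Now find the simultaneous Nash equilibrium.
Incumbent's best replies: Soft→E4; Moderate→E4; Aggressive→E2.
Entrant's best replies: E1→Moderate; E2→Soft; E3→Soft; E4→Moderate.
Only (E4, Moderate) has each player best-responding; Nash payoffs (14, 15).
Entrant earns 15 sequentially versus 15 at the Nash outcome: unchanged.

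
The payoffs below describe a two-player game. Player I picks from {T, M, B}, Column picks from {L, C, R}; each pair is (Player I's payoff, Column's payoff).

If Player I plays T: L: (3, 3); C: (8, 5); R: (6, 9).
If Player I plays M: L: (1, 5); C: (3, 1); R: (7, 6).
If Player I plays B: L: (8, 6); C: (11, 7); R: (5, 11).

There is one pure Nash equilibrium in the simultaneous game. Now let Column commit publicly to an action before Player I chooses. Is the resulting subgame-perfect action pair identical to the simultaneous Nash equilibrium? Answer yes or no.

Work backward from Player I's decision.
- L: Player I compares 3, 1, 8 and picks B; Column would get 6.
- C: Player I compares 8, 3, 11 and picks B; Column would get 7.
- R: Player I compares 6, 7, 5 and picks M; Column would get 6.
Among 6, 7, 6, the best is 7 at C. Subgame-perfect outcome: (B, C) with payoffs (11, 7).
Now find the simultaneous Nash equilibrium.
Player I's best replies: L→B; C→B; R→M.
Column's best replies: T→R; M→R; B→R.
Only (M, R) has each player best-responding; Nash payoffs (7, 6).
Sequential outcome (B, C) differs from the Nash profile (M, R).

no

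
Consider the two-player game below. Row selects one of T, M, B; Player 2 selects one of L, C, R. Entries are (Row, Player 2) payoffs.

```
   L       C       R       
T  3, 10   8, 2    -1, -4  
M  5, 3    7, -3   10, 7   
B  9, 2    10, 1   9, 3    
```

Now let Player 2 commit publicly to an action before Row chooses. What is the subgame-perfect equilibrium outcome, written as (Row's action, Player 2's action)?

(M, R)

Solve by backward induction (Player 2 leads).
- L → Row plays B (best of 3, 5, 9); Player 2 gets 2.
- C → Row plays B (best of 8, 7, 10); Player 2 gets 1.
- R → Row plays M (best of -1, 10, 9); Player 2 gets 7.
Player 2's induced payoffs are 2, 1, 7, so Player 2 commits to R. Subgame-perfect outcome: (M, R) with payoffs (10, 7).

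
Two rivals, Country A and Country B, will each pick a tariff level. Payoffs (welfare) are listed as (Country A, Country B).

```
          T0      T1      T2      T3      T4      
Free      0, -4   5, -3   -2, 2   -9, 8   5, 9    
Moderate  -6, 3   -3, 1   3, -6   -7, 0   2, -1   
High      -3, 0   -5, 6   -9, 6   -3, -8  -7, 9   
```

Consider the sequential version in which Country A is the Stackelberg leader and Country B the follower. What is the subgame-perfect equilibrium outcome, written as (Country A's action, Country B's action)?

Backward induction with Country A moving first.
- Free: BR = T4, leader payoff 5.
- Moderate: BR = T0, leader payoff -6.
- High: BR = T4, leader payoff -7.
Among 5, -6, -7, the best is 5 at Free. Subgame-perfect outcome: (Free, T4) with payoffs (5, 9).

(Free, T4)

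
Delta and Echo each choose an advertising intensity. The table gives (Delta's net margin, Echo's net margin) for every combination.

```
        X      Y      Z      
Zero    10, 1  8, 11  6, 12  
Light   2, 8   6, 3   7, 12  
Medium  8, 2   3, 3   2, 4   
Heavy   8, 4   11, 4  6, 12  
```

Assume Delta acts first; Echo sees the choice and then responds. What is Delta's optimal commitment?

Solve by backward induction (Delta leads).
- Zero → Echo plays Z (best of 1, 11, 12); Delta gets 6.
- Light → Echo plays Z (best of 8, 3, 12); Delta gets 7.
- Medium → Echo plays Z (best of 2, 3, 4); Delta gets 2.
- Heavy → Echo plays Z (best of 4, 4, 12); Delta gets 6.
Maximizing over 6, 7, 2, 6, Delta chooses Light. Subgame-perfect outcome: (Light, Z) with payoffs (7, 12).

Light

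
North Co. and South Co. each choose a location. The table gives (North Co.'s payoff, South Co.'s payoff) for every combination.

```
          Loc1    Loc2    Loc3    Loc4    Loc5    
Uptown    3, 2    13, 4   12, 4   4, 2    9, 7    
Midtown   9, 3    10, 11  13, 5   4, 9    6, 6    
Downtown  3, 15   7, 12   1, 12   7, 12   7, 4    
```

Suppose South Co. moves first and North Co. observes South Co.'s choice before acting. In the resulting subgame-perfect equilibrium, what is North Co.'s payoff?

7

North Co. best-responds to each possible South Co. move:
- Loc1 → North Co. plays Midtown (best of 3, 9, 3); South Co. gets 3.
- Loc2 → North Co. plays Uptown (best of 13, 10, 7); South Co. gets 4.
- Loc3 → North Co. plays Midtown (best of 12, 13, 1); South Co. gets 5.
- Loc4 → North Co. plays Downtown (best of 4, 4, 7); South Co. gets 12.
- Loc5 → North Co. plays Uptown (best of 9, 6, 7); South Co. gets 7.
Maximizing over 3, 4, 5, 12, 7, South Co. chooses Loc4. Subgame-perfect outcome: (Downtown, Loc4) with payoffs (7, 12).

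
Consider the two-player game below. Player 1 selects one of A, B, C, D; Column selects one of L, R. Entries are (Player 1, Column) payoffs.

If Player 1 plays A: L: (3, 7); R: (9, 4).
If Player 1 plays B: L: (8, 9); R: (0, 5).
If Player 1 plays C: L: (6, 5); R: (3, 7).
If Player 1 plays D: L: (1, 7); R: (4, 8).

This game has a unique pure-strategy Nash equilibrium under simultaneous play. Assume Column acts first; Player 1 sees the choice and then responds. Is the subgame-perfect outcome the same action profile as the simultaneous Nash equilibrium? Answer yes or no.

Work backward from Player 1's decision.
- L: Player 1 compares 3, 8, 6, 1 and picks B; Column would get 9.
- R: Player 1 compares 9, 0, 3, 4 and picks A; Column would get 4.
Column's induced payoffs are 9, 4, so Column commits to L. Subgame-perfect outcome: (B, L) with payoffs (8, 9).
Now find the simultaneous Nash equilibrium.
Player 1's best replies: L→B; R→A.
Column's best replies: A→L; B→L; C→R; D→R.
Only (B, L) has each player best-responding; Nash payoffs (8, 9).
Sequential outcome (B, L) coincides with the Nash profile (B, L).

yes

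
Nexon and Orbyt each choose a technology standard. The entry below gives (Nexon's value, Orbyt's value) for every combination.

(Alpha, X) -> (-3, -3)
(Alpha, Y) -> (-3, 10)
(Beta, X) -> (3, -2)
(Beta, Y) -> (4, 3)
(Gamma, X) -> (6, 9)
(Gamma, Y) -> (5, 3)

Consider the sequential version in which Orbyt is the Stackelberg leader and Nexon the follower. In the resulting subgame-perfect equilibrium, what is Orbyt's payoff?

9

Nexon best-responds to each possible Orbyt move:
- X → Nexon plays Gamma (best of -3, 3, 6); Orbyt gets 9.
- Y → Nexon plays Gamma (best of -3, 4, 5); Orbyt gets 3.
Orbyt's induced payoffs are 9, 3, so Orbyt commits to X. Subgame-perfect outcome: (Gamma, X) with payoffs (6, 9).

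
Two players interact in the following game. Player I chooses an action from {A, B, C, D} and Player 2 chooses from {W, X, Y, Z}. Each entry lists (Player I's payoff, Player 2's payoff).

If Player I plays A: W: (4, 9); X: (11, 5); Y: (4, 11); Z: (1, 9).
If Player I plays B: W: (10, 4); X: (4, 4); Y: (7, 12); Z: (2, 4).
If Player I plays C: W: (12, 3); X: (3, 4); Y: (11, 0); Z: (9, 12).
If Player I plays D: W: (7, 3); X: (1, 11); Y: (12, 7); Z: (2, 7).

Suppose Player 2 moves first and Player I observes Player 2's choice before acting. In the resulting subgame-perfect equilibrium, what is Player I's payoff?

9

Backward induction with Player 2 moving first.
- W → Player I plays C (best of 4, 10, 12, 7); Player 2 gets 3.
- X → Player I plays A (best of 11, 4, 3, 1); Player 2 gets 5.
- Y → Player I plays D (best of 4, 7, 11, 12); Player 2 gets 7.
- Z → Player I plays C (best of 1, 2, 9, 2); Player 2 gets 12.
Among 3, 5, 7, 12, the best is 12 at Z. Subgame-perfect outcome: (C, Z) with payoffs (9, 12).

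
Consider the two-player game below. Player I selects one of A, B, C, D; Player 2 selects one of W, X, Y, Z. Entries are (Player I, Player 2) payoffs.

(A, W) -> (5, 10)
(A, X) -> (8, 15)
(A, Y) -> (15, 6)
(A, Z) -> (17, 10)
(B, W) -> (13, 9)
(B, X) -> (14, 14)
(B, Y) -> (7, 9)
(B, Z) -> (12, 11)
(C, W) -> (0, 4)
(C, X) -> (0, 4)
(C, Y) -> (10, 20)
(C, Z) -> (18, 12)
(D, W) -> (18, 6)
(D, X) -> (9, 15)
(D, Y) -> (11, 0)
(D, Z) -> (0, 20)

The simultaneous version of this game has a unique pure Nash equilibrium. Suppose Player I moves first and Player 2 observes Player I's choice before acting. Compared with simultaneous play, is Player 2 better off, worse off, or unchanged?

unchanged

Player 2 best-responds to each possible Player I move:
- A: Player 2 compares 10, 15, 6, 10 and picks X; Player I would get 8.
- B: Player 2 compares 9, 14, 9, 11 and picks X; Player I would get 14.
- C: Player 2 compares 4, 4, 20, 12 and picks Y; Player I would get 10.
- D: Player 2 compares 6, 15, 0, 20 and picks Z; Player I would get 0.
Player I's induced payoffs are 8, 14, 10, 0, so Player I commits to B. Subgame-perfect outcome: (B, X) with payoffs (14, 14).
For the simultaneous game, intersect best replies.
Player I's best replies: W→D; X→B; Y→A; Z→C.
Player 2's best replies: A→X; B→X; C→Y; D→Z.
The unique mutual best reply is (B, X), giving (14, 14).
Player 2 earns 14 sequentially versus 14 at the Nash outcome: unchanged.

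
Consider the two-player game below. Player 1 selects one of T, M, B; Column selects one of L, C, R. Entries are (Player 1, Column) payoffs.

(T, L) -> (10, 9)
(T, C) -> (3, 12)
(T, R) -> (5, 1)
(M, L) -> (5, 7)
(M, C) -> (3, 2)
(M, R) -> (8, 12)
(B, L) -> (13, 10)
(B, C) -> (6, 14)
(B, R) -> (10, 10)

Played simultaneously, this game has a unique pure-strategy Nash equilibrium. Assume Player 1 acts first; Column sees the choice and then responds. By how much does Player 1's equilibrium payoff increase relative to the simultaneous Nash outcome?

2

Column best-responds to each possible Player 1 move:
- T: BR = C, leader payoff 3.
- M: BR = R, leader payoff 8.
- B: BR = C, leader payoff 6.
Player 1's induced payoffs are 3, 8, 6, so Player 1 commits to M. Subgame-perfect outcome: (M, R) with payoffs (8, 12).
For the simultaneous game, intersect best replies.
Player 1's best replies: L→B; C→B; R→B.
Column's best replies: T→C; M→R; B→C.
Only (B, C) has each player best-responding; Nash payoffs (6, 14).
Player 1's commitment gain: 8 − 6 = 2.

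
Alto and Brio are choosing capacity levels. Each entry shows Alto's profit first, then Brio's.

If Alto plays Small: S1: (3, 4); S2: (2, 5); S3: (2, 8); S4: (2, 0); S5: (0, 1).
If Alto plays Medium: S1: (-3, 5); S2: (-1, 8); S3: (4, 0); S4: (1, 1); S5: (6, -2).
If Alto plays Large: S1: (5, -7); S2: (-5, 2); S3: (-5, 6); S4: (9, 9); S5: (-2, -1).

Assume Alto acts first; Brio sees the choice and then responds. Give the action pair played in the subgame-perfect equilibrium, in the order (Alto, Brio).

Work backward from Brio's decision.
- Small: BR = S3, leader payoff 2.
- Medium: BR = S2, leader payoff -1.
- Large: BR = S4, leader payoff 9.
Alto's induced payoffs are 2, -1, 9, so Alto commits to Large. Subgame-perfect outcome: (Large, S4) with payoffs (9, 9).

(Large, S4)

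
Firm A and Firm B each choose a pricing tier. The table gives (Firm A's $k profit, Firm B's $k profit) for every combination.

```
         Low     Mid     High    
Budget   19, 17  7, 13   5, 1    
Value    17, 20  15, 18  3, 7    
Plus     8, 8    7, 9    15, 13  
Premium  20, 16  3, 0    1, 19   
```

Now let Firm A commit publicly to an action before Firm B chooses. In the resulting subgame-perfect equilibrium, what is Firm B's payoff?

Work backward from Firm B's decision.
- Budget: BR = Low, leader payoff 19.
- Value: BR = Low, leader payoff 17.
- Plus: BR = High, leader payoff 15.
- Premium: BR = High, leader payoff 1.
Firm A's induced payoffs are 19, 17, 15, 1, so Firm A commits to Budget. Subgame-perfect outcome: (Budget, Low) with payoffs (19, 17).

17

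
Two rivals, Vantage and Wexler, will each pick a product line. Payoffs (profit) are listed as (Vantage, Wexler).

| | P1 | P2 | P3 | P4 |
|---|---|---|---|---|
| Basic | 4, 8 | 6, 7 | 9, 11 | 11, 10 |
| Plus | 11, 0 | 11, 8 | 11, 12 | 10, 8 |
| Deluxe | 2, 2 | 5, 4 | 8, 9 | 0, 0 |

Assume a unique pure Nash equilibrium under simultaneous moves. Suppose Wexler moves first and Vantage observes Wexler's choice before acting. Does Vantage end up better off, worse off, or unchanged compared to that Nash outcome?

unchanged

Backward induction with Wexler moving first.
- P1: BR = Plus, leader payoff 0.
- P2: BR = Plus, leader payoff 8.
- P3: BR = Plus, leader payoff 12.
- P4: BR = Basic, leader payoff 10.
Maximizing over 0, 8, 12, 10, Wexler chooses P3. Subgame-perfect outcome: (Plus, P3) with payoffs (11, 12).
For the simultaneous game, intersect best replies.
Vantage's best replies: P1→Plus; P2→Plus; P3→Plus; P4→Basic.
Wexler's best replies: Basic→P3; Plus→P3; Deluxe→P3.
The unique mutual best reply is (Plus, P3), giving (11, 12).
Vantage earns 11 sequentially versus 11 at the Nash outcome: unchanged.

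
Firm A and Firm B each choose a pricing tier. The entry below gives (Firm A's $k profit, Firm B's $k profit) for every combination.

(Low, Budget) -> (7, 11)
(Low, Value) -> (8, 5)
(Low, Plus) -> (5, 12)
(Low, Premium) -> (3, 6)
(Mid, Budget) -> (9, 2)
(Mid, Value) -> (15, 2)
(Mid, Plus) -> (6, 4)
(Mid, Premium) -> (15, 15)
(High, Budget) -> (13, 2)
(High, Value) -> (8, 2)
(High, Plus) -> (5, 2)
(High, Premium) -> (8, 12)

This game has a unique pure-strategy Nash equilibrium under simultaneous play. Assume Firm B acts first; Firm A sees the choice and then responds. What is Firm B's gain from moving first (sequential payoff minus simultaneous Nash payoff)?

Firm A best-responds to each possible Firm B move:
- Budget: Firm A compares 7, 9, 13 and picks High; Firm B would get 2.
- Value: Firm A compares 8, 15, 8 and picks Mid; Firm B would get 2.
- Plus: Firm A compares 5, 6, 5 and picks Mid; Firm B would get 4.
- Premium: Firm A compares 3, 15, 8 and picks Mid; Firm B would get 15.
Among 2, 2, 4, 15, the best is 15 at Premium. Subgame-perfect outcome: (Mid, Premium) with payoffs (15, 15).
Now find the simultaneous Nash equilibrium.
Firm A's best replies: Budget→High; Value→Mid; Plus→Mid; Premium→Mid.
Firm B's best replies: Low→Plus; Mid→Premium; High→Premium.
The unique mutual best reply is (Mid, Premium), giving (15, 15).
Firm B's commitment gain: 15 − 15 = 0.

0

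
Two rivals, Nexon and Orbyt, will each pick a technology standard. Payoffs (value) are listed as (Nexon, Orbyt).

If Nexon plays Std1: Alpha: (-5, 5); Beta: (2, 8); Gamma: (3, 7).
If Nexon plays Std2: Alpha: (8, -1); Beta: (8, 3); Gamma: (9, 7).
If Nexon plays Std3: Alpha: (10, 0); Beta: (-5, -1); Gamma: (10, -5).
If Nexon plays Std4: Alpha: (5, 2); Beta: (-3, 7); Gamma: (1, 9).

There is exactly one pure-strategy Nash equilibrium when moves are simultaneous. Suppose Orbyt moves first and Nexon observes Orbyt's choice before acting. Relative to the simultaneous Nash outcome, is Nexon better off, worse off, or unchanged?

worse off

Backward induction with Orbyt moving first.
- Alpha → Nexon plays Std3 (best of -5, 8, 10, 5); Orbyt gets 0.
- Beta → Nexon plays Std2 (best of 2, 8, -5, -3); Orbyt gets 3.
- Gamma → Nexon plays Std3 (best of 3, 9, 10, 1); Orbyt gets -5.
Orbyt's induced payoffs are 0, 3, -5, so Orbyt commits to Beta. Subgame-perfect outcome: (Std2, Beta) with payoffs (8, 3).
Now find the simultaneous Nash equilibrium.
Nexon's best replies: Alpha→Std3; Beta→Std2; Gamma→Std3.
Orbyt's best replies: Std1→Beta; Std2→Gamma; Std3→Alpha; Std4→Gamma.
Only (Std3, Alpha) has each player best-responding; Nash payoffs (10, 0).
Nexon earns 8 sequentially versus 10 at the Nash outcome: worse off.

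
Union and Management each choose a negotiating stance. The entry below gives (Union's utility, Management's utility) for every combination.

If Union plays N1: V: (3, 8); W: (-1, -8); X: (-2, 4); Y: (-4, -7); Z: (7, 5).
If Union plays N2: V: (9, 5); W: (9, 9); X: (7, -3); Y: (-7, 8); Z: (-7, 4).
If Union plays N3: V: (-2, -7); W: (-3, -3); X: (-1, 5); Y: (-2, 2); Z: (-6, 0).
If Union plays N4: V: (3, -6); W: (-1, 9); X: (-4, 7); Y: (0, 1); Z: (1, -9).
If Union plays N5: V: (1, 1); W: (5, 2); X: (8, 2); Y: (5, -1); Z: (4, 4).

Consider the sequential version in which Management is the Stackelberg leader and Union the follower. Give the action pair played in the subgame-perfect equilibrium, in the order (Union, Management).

(N2, W)

Work backward from Union's decision.
- V: Union compares 3, 9, -2, 3, 1 and picks N2; Management would get 5.
- W: Union compares -1, 9, -3, -1, 5 and picks N2; Management would get 9.
- X: Union compares -2, 7, -1, -4, 8 and picks N5; Management would get 2.
- Y: Union compares -4, -7, -2, 0, 5 and picks N5; Management would get -1.
- Z: Union compares 7, -7, -6, 1, 4 and picks N1; Management would get 5.
Maximizing over 5, 9, 2, -1, 5, Management chooses W. Subgame-perfect outcome: (N2, W) with payoffs (9, 9).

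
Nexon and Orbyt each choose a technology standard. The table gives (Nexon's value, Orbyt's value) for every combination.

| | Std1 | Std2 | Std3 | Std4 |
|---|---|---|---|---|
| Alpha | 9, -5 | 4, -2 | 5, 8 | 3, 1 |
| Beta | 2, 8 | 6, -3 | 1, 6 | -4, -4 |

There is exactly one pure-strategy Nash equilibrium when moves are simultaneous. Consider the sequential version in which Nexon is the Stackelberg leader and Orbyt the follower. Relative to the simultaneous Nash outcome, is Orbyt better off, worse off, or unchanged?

Backward induction with Nexon moving first.
- Alpha: BR = Std3, leader payoff 5.
- Beta: BR = Std1, leader payoff 2.
Nexon's induced payoffs are 5, 2, so Nexon commits to Alpha. Subgame-perfect outcome: (Alpha, Std3) with payoffs (5, 8).
Under simultaneous play:
Nexon's best replies: Std1→Alpha; Std2→Beta; Std3→Alpha; Std4→Alpha.
Orbyt's best replies: Alpha→Std3; Beta→Std1.
The unique mutual best reply is (Alpha, Std3), giving (5, 8).
Orbyt earns 8 sequentially versus 8 at the Nash outcome: unchanged.

unchanged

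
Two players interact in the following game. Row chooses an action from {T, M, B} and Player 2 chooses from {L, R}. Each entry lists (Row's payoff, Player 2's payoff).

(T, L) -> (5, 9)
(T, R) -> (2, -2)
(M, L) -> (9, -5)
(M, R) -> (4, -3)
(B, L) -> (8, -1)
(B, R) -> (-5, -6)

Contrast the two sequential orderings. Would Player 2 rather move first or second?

If Row leads: Player 2's best replies are T→L, M→R, B→L; Row's induced payoffs 5, 4, 8; outcome (B, L), payoffs (8, -1).
If Player 2 leads: Row's best replies are L→M, R→M; Player 2's induced payoffs -5, -3; outcome (M, R), payoffs (4, -3).
Player 2 gets -3 moving first and -1 moving second, so Player 2 prefers to move second.

second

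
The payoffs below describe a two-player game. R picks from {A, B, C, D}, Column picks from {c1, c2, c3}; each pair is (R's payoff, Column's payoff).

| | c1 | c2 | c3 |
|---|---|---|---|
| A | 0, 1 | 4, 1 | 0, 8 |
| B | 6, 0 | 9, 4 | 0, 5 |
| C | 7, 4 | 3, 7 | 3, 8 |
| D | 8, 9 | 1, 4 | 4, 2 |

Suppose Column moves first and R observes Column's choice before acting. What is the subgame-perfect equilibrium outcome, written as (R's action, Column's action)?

(D, c1)

Work backward from R's decision.
- c1 → R plays D (best of 0, 6, 7, 8); Column gets 9.
- c2 → R plays B (best of 4, 9, 3, 1); Column gets 4.
- c3 → R plays D (best of 0, 0, 3, 4); Column gets 2.
Maximizing over 9, 4, 2, Column chooses c1. Subgame-perfect outcome: (D, c1) with payoffs (8, 9).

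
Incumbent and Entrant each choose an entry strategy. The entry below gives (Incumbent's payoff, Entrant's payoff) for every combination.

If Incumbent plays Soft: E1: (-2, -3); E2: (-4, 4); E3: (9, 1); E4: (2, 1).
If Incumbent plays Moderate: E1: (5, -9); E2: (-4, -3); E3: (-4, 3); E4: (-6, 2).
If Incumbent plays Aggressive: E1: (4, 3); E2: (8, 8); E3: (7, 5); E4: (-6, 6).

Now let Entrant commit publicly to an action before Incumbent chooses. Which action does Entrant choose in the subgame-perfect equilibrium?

E2

Incumbent best-responds to each possible Entrant move:
- E1: BR = Moderate, leader payoff -9.
- E2: BR = Aggressive, leader payoff 8.
- E3: BR = Soft, leader payoff 1.
- E4: BR = Soft, leader payoff 1.
Maximizing over -9, 8, 1, 1, Entrant chooses E2. Subgame-perfect outcome: (Aggressive, E2) with payoffs (8, 8).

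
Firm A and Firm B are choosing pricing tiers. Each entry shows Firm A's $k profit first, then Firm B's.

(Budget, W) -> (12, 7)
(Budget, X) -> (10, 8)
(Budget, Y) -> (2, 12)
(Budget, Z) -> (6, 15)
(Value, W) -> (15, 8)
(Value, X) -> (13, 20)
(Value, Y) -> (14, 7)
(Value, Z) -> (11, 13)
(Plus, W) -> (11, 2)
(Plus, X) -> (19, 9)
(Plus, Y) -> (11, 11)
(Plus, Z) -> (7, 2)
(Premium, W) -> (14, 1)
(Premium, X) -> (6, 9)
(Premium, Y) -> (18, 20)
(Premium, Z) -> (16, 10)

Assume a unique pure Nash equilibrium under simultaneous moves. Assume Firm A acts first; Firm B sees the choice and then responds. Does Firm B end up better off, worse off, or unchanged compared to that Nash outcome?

Firm B best-responds to each possible Firm A move:
- Budget: BR = Z, leader payoff 6.
- Value: BR = X, leader payoff 13.
- Plus: BR = Y, leader payoff 11.
- Premium: BR = Y, leader payoff 18.
Maximizing over 6, 13, 11, 18, Firm A chooses Premium. Subgame-perfect outcome: (Premium, Y) with payoffs (18, 20).
Now find the simultaneous Nash equilibrium.
Firm A's best replies: W→Value; X→Plus; Y→Premium; Z→Premium.
Firm B's best replies: Budget→Z; Value→X; Plus→Y; Premium→Y.
The unique mutual best reply is (Premium, Y), giving (18, 20).
Firm B earns 20 sequentially versus 20 at the Nash outcome: unchanged.

unchanged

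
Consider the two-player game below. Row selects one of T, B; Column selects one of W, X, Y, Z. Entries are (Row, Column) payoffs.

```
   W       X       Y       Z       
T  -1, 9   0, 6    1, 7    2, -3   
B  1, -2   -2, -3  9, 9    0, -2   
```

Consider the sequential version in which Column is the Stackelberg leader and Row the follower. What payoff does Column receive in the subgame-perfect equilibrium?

Row best-responds to each possible Column move:
- W: Row compares -1, 1 and picks B; Column would get -2.
- X: Row compares 0, -2 and picks T; Column would get 6.
- Y: Row compares 1, 9 and picks B; Column would get 9.
- Z: Row compares 2, 0 and picks T; Column would get -3.
Among -2, 6, 9, -3, the best is 9 at Y. Subgame-perfect outcome: (B, Y) with payoffs (9, 9).

9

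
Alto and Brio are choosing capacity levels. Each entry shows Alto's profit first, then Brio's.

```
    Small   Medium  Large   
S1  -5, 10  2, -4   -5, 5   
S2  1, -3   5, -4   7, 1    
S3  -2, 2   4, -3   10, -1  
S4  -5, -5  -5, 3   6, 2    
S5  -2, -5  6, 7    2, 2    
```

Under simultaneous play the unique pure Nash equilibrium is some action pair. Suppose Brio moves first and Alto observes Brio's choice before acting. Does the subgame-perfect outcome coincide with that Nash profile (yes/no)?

yes

Work backward from Alto's decision.
- Small → Alto plays S2 (best of -5, 1, -2, -5, -2); Brio gets -3.
- Medium → Alto plays S5 (best of 2, 5, 4, -5, 6); Brio gets 7.
- Large → Alto plays S3 (best of -5, 7, 10, 6, 2); Brio gets -1.
Among -3, 7, -1, the best is 7 at Medium. Subgame-perfect outcome: (S5, Medium) with payoffs (6, 7).
For the simultaneous game, intersect best replies.
Alto's best replies: Small→S2; Medium→S5; Large→S3.
Brio's best replies: S1→Small; S2→Large; S3→Small; S4→Medium; S5→Medium.
Only (S5, Medium) has each player best-responding; Nash payoffs (6, 7).
Sequential outcome (S5, Medium) coincides with the Nash profile (S5, Medium).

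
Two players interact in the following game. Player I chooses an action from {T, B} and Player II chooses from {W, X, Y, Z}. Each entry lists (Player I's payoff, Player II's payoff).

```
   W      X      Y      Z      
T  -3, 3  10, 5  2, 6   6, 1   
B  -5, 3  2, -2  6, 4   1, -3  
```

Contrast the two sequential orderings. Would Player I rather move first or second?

If Player I leads: Player II's best replies are T→Y, B→Y; Player I's induced payoffs 2, 6; outcome (B, Y), payoffs (6, 4).
If Player II leads: Player I's best replies are W→T, X→T, Y→B, Z→T; Player II's induced payoffs 3, 5, 4, 1; outcome (T, X), payoffs (10, 5).
Player I gets 6 moving first and 10 moving second, so Player I prefers to move second.

second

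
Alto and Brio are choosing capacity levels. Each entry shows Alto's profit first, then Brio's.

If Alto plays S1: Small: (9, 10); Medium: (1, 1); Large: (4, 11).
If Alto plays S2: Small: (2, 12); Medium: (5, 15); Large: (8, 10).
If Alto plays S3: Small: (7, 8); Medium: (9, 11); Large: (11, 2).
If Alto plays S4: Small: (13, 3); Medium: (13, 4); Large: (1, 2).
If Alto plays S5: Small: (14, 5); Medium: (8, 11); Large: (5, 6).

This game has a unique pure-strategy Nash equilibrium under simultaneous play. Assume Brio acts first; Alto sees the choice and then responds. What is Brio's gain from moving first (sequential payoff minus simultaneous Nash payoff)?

1

Backward induction with Brio moving first.
- Small: BR = S5, leader payoff 5.
- Medium: BR = S4, leader payoff 4.
- Large: BR = S3, leader payoff 2.
Brio's induced payoffs are 5, 4, 2, so Brio commits to Small. Subgame-perfect outcome: (S5, Small) with payoffs (14, 5).
For the simultaneous game, intersect best replies.
Alto's best replies: Small→S5; Medium→S4; Large→S3.
Brio's best replies: S1→Large; S2→Medium; S3→Medium; S4→Medium; S5→Medium.
Only (S4, Medium) has each player best-responding; Nash payoffs (13, 4).
Brio's commitment gain: 5 − 4 = 1.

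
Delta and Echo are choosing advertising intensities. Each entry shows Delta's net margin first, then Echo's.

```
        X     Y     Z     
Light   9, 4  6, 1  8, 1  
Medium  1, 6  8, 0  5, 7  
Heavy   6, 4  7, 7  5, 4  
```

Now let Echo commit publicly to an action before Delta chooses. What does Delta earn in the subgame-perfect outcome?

Solve by backward induction (Echo leads).
- X: Delta compares 9, 1, 6 and picks Light; Echo would get 4.
- Y: Delta compares 6, 8, 7 and picks Medium; Echo would get 0.
- Z: Delta compares 8, 5, 5 and picks Light; Echo would get 1.
Maximizing over 4, 0, 1, Echo chooses X. Subgame-perfect outcome: (Light, X) with payoffs (9, 4).

9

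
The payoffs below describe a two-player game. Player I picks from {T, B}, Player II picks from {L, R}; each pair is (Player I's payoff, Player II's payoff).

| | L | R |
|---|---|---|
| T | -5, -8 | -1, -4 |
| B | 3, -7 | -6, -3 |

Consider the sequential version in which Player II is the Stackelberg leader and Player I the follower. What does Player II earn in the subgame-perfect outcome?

-4

Player I best-responds to each possible Player II move:
- L: BR = B, leader payoff -7.
- R: BR = T, leader payoff -4.
Player II's induced payoffs are -7, -4, so Player II commits to R. Subgame-perfect outcome: (T, R) with payoffs (-1, -4).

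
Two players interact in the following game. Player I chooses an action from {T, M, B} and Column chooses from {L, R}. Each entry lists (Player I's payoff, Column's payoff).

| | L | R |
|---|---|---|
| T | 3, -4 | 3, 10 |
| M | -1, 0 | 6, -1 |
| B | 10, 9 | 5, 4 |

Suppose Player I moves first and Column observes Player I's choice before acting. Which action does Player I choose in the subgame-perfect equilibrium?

B

Backward induction with Player I moving first.
- T → Column plays R (best of -4, 10); Player I gets 3.
- M → Column plays L (best of 0, -1); Player I gets -1.
- B → Column plays L (best of 9, 4); Player I gets 10.
Among 3, -1, 10, the best is 10 at B. Subgame-perfect outcome: (B, L) with payoffs (10, 9).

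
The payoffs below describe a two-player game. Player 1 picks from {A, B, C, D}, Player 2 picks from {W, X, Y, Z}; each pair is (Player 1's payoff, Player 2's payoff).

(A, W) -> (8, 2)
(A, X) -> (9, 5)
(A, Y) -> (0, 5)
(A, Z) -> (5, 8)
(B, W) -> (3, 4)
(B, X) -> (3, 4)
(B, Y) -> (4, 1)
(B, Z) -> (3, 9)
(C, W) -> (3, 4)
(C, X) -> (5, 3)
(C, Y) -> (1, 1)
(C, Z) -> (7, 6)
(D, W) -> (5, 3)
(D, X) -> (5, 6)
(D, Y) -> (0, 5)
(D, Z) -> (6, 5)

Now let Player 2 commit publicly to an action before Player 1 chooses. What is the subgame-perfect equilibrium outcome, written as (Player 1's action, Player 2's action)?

(C, Z)

Solve by backward induction (Player 2 leads).
- W → Player 1 plays A (best of 8, 3, 3, 5); Player 2 gets 2.
- X → Player 1 plays A (best of 9, 3, 5, 5); Player 2 gets 5.
- Y → Player 1 plays B (best of 0, 4, 1, 0); Player 2 gets 1.
- Z → Player 1 plays C (best of 5, 3, 7, 6); Player 2 gets 6.
Maximizing over 2, 5, 1, 6, Player 2 chooses Z. Subgame-perfect outcome: (C, Z) with payoffs (7, 6).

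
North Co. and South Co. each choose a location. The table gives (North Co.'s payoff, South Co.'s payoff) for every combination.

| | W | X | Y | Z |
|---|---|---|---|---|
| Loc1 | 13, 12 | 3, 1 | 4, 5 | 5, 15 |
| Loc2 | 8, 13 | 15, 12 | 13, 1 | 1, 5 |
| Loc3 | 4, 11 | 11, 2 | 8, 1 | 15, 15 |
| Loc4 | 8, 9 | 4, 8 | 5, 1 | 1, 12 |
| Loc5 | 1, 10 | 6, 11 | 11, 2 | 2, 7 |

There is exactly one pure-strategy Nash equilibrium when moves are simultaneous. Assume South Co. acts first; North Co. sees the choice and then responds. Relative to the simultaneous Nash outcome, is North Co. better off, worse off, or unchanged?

Backward induction with South Co. moving first.
- W: North Co. compares 13, 8, 4, 8, 1 and picks Loc1; South Co. would get 12.
- X: North Co. compares 3, 15, 11, 4, 6 and picks Loc2; South Co. would get 12.
- Y: North Co. compares 4, 13, 8, 5, 11 and picks Loc2; South Co. would get 1.
- Z: North Co. compares 5, 1, 15, 1, 2 and picks Loc3; South Co. would get 15.
Among 12, 12, 1, 15, the best is 15 at Z. Subgame-perfect outcome: (Loc3, Z) with payoffs (15, 15).
Now find the simultaneous Nash equilibrium.
North Co.'s best replies: W→Loc1; X→Loc2; Y→Loc2; Z→Loc3.
South Co.'s best replies: Loc1→Z; Loc2→W; Loc3→Z; Loc4→Z; Loc5→X.
The unique mutual best reply is (Loc3, Z), giving (15, 15).
North Co. earns 15 sequentially versus 15 at the Nash outcome: unchanged.

unchanged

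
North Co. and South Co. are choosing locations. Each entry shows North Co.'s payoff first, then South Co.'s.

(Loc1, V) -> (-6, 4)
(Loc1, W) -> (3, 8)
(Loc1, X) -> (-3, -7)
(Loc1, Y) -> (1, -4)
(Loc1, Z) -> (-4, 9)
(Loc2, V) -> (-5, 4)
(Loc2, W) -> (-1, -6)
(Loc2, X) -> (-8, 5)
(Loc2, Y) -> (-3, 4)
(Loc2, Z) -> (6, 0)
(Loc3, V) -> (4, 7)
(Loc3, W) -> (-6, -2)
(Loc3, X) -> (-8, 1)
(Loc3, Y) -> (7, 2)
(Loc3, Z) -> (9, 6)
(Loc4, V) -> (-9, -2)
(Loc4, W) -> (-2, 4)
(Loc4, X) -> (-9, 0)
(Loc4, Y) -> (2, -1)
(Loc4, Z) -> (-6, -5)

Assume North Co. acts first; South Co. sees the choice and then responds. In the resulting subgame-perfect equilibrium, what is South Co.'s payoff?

7

Backward induction with North Co. moving first.
- Loc1 → South Co. plays Z (best of 4, 8, -7, -4, 9); North Co. gets -4.
- Loc2 → South Co. plays X (best of 4, -6, 5, 4, 0); North Co. gets -8.
- Loc3 → South Co. plays V (best of 7, -2, 1, 2, 6); North Co. gets 4.
- Loc4 → South Co. plays W (best of -2, 4, 0, -1, -5); North Co. gets -2.
North Co.'s induced payoffs are -4, -8, 4, -2, so North Co. commits to Loc3. Subgame-perfect outcome: (Loc3, V) with payoffs (4, 7).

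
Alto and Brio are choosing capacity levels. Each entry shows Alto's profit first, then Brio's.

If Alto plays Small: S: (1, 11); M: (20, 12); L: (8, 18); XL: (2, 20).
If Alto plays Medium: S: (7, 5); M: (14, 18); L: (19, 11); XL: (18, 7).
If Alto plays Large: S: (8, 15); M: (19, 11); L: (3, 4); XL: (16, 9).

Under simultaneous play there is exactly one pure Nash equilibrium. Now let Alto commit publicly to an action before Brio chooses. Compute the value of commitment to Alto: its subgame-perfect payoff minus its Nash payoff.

Solve by backward induction (Alto leads).
- Small: Brio compares 11, 12, 18, 20 and picks XL; Alto would get 2.
- Medium: Brio compares 5, 18, 11, 7 and picks M; Alto would get 14.
- Large: Brio compares 15, 11, 4, 9 and picks S; Alto would get 8.
Among 2, 14, 8, the best is 14 at Medium. Subgame-perfect outcome: (Medium, M) with payoffs (14, 18).
Under simultaneous play:
Alto's best replies: S→Large; M→Small; L→Medium; XL→Medium.
Brio's best replies: Small→XL; Medium→M; Large→S.
The unique mutual best reply is (Large, S), giving (8, 15).
Alto's commitment gain: 14 − 8 = 6.

6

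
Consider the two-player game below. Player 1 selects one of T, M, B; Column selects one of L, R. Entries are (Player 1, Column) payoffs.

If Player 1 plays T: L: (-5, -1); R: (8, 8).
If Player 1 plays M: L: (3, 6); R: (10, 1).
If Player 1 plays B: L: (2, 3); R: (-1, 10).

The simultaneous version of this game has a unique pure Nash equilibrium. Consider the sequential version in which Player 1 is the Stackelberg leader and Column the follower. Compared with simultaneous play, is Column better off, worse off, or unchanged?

Backward induction with Player 1 moving first.
- T: Column compares -1, 8 and picks R; Player 1 would get 8.
- M: Column compares 6, 1 and picks L; Player 1 would get 3.
- B: Column compares 3, 10 and picks R; Player 1 would get -1.
Among 8, 3, -1, the best is 8 at T. Subgame-perfect outcome: (T, R) with payoffs (8, 8).
Now find the simultaneous Nash equilibrium.
Player 1's best replies: L→M; R→M.
Column's best replies: T→R; M→L; B→R.
Only (M, L) has each player best-responding; Nash payoffs (3, 6).
Column earns 8 sequentially versus 6 at the Nash outcome: better off.

better off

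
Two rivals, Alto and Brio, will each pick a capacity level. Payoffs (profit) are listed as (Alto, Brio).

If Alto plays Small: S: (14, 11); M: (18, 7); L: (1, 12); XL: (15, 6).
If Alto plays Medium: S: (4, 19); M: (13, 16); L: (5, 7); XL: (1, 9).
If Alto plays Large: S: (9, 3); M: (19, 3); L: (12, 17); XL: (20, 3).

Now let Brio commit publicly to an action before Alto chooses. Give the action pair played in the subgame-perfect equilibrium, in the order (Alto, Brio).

Solve by backward induction (Brio leads).
- S: BR = Small, leader payoff 11.
- M: BR = Large, leader payoff 3.
- L: BR = Large, leader payoff 17.
- XL: BR = Large, leader payoff 3.
Among 11, 3, 17, 3, the best is 17 at L. Subgame-perfect outcome: (Large, L) with payoffs (12, 17).

(Large, L)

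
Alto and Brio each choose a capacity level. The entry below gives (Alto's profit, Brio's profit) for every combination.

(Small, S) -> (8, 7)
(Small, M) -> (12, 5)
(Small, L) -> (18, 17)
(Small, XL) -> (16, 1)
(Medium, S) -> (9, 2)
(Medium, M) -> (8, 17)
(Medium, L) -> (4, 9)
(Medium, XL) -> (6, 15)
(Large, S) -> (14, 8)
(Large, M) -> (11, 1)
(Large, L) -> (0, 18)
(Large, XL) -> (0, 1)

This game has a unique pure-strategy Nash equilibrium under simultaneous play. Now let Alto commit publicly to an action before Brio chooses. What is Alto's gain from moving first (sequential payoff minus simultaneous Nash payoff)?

Brio best-responds to each possible Alto move:
- Small → Brio plays L (best of 7, 5, 17, 1); Alto gets 18.
- Medium → Brio plays M (best of 2, 17, 9, 15); Alto gets 8.
- Large → Brio plays L (best of 8, 1, 18, 1); Alto gets 0.
Maximizing over 18, 8, 0, Alto chooses Small. Subgame-perfect outcome: (Small, L) with payoffs (18, 17).
For the simultaneous game, intersect best replies.
Alto's best replies: S→Large; M→Small; L→Small; XL→Small.
Brio's best replies: Small→L; Medium→M; Large→L.
The unique mutual best reply is (Small, L), giving (18, 17).
Alto's commitment gain: 18 − 18 = 0.

0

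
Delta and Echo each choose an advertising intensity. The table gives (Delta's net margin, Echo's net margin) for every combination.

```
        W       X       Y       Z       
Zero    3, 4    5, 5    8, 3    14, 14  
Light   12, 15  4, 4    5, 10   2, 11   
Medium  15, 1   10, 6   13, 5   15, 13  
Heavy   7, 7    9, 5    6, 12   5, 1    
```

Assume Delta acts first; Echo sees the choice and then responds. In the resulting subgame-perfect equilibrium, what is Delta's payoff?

15

Solve by backward induction (Delta leads).
- Zero: Echo compares 4, 5, 3, 14 and picks Z; Delta would get 14.
- Light: Echo compares 15, 4, 10, 11 and picks W; Delta would get 12.
- Medium: Echo compares 1, 6, 5, 13 and picks Z; Delta would get 15.
- Heavy: Echo compares 7, 5, 12, 1 and picks Y; Delta would get 6.
Among 14, 12, 15, 6, the best is 15 at Medium. Subgame-perfect outcome: (Medium, Z) with payoffs (15, 13).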